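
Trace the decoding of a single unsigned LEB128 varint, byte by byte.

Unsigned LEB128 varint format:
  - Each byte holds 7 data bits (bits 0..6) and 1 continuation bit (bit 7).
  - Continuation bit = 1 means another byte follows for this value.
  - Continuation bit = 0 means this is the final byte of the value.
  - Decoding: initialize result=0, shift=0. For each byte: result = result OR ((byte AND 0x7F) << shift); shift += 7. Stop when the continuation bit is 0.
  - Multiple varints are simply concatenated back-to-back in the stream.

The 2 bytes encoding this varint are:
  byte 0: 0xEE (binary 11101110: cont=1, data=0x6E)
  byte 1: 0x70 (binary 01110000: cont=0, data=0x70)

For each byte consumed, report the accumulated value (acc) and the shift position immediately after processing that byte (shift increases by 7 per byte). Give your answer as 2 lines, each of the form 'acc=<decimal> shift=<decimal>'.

Answer: acc=110 shift=7
acc=14446 shift=14

Derivation:
byte 0=0xEE: payload=0x6E=110, contrib = 110<<0 = 110; acc -> 110, shift -> 7
byte 1=0x70: payload=0x70=112, contrib = 112<<7 = 14336; acc -> 14446, shift -> 14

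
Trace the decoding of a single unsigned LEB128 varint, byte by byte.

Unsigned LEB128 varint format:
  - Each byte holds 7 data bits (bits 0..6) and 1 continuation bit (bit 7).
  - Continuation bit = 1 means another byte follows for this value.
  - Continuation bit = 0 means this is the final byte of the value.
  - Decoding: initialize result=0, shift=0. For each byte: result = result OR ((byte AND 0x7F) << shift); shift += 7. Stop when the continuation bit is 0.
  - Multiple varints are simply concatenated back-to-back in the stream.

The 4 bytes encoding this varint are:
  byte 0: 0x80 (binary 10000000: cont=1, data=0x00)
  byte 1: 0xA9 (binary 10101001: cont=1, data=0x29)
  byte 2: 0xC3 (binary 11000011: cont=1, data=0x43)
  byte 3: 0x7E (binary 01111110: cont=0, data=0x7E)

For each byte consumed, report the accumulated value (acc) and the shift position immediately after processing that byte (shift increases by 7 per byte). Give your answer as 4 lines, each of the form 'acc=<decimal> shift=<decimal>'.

Answer: acc=0 shift=7
acc=5248 shift=14
acc=1102976 shift=21
acc=265344128 shift=28

Derivation:
byte 0=0x80: payload=0x00=0, contrib = 0<<0 = 0; acc -> 0, shift -> 7
byte 1=0xA9: payload=0x29=41, contrib = 41<<7 = 5248; acc -> 5248, shift -> 14
byte 2=0xC3: payload=0x43=67, contrib = 67<<14 = 1097728; acc -> 1102976, shift -> 21
byte 3=0x7E: payload=0x7E=126, contrib = 126<<21 = 264241152; acc -> 265344128, shift -> 28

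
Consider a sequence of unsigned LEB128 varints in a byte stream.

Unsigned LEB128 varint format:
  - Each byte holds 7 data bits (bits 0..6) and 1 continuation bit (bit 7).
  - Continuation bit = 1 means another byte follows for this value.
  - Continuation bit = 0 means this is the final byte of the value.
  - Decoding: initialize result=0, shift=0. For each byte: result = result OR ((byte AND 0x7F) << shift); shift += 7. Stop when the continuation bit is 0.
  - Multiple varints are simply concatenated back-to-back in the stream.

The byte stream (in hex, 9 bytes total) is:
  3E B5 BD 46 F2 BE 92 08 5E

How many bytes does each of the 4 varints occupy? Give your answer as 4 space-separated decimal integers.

Answer: 1 3 4 1

Derivation:
  byte[0]=0x3E cont=0 payload=0x3E=62: acc |= 62<<0 -> acc=62 shift=7 [end]
Varint 1: bytes[0:1] = 3E -> value 62 (1 byte(s))
  byte[1]=0xB5 cont=1 payload=0x35=53: acc |= 53<<0 -> acc=53 shift=7
  byte[2]=0xBD cont=1 payload=0x3D=61: acc |= 61<<7 -> acc=7861 shift=14
  byte[3]=0x46 cont=0 payload=0x46=70: acc |= 70<<14 -> acc=1154741 shift=21 [end]
Varint 2: bytes[1:4] = B5 BD 46 -> value 1154741 (3 byte(s))
  byte[4]=0xF2 cont=1 payload=0x72=114: acc |= 114<<0 -> acc=114 shift=7
  byte[5]=0xBE cont=1 payload=0x3E=62: acc |= 62<<7 -> acc=8050 shift=14
  byte[6]=0x92 cont=1 payload=0x12=18: acc |= 18<<14 -> acc=302962 shift=21
  byte[7]=0x08 cont=0 payload=0x08=8: acc |= 8<<21 -> acc=17080178 shift=28 [end]
Varint 3: bytes[4:8] = F2 BE 92 08 -> value 17080178 (4 byte(s))
  byte[8]=0x5E cont=0 payload=0x5E=94: acc |= 94<<0 -> acc=94 shift=7 [end]
Varint 4: bytes[8:9] = 5E -> value 94 (1 byte(s))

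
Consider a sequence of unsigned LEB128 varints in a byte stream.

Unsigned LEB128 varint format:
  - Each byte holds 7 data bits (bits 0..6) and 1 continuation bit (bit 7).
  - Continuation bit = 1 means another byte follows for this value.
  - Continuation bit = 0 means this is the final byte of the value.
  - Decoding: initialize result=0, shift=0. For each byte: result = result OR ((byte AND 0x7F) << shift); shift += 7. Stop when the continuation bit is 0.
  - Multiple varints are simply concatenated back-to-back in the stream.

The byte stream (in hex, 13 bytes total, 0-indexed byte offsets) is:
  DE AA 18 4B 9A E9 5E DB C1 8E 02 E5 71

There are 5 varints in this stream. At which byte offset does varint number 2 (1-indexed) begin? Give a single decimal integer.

  byte[0]=0xDE cont=1 payload=0x5E=94: acc |= 94<<0 -> acc=94 shift=7
  byte[1]=0xAA cont=1 payload=0x2A=42: acc |= 42<<7 -> acc=5470 shift=14
  byte[2]=0x18 cont=0 payload=0x18=24: acc |= 24<<14 -> acc=398686 shift=21 [end]
Varint 1: bytes[0:3] = DE AA 18 -> value 398686 (3 byte(s))
  byte[3]=0x4B cont=0 payload=0x4B=75: acc |= 75<<0 -> acc=75 shift=7 [end]
Varint 2: bytes[3:4] = 4B -> value 75 (1 byte(s))
  byte[4]=0x9A cont=1 payload=0x1A=26: acc |= 26<<0 -> acc=26 shift=7
  byte[5]=0xE9 cont=1 payload=0x69=105: acc |= 105<<7 -> acc=13466 shift=14
  byte[6]=0x5E cont=0 payload=0x5E=94: acc |= 94<<14 -> acc=1553562 shift=21 [end]
Varint 3: bytes[4:7] = 9A E9 5E -> value 1553562 (3 byte(s))
  byte[7]=0xDB cont=1 payload=0x5B=91: acc |= 91<<0 -> acc=91 shift=7
  byte[8]=0xC1 cont=1 payload=0x41=65: acc |= 65<<7 -> acc=8411 shift=14
  byte[9]=0x8E cont=1 payload=0x0E=14: acc |= 14<<14 -> acc=237787 shift=21
  byte[10]=0x02 cont=0 payload=0x02=2: acc |= 2<<21 -> acc=4432091 shift=28 [end]
Varint 4: bytes[7:11] = DB C1 8E 02 -> value 4432091 (4 byte(s))
  byte[11]=0xE5 cont=1 payload=0x65=101: acc |= 101<<0 -> acc=101 shift=7
  byte[12]=0x71 cont=0 payload=0x71=113: acc |= 113<<7 -> acc=14565 shift=14 [end]
Varint 5: bytes[11:13] = E5 71 -> value 14565 (2 byte(s))

Answer: 3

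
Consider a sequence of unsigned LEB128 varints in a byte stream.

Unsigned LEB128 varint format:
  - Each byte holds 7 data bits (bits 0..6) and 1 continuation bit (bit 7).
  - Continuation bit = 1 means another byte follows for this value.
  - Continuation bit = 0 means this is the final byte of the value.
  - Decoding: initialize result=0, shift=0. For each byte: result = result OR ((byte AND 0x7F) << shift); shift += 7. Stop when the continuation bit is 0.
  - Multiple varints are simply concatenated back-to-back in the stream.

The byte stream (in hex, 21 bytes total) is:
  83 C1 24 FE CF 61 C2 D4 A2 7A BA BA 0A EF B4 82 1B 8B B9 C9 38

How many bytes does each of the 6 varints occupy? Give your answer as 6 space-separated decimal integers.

Answer: 3 3 4 3 4 4

Derivation:
  byte[0]=0x83 cont=1 payload=0x03=3: acc |= 3<<0 -> acc=3 shift=7
  byte[1]=0xC1 cont=1 payload=0x41=65: acc |= 65<<7 -> acc=8323 shift=14
  byte[2]=0x24 cont=0 payload=0x24=36: acc |= 36<<14 -> acc=598147 shift=21 [end]
Varint 1: bytes[0:3] = 83 C1 24 -> value 598147 (3 byte(s))
  byte[3]=0xFE cont=1 payload=0x7E=126: acc |= 126<<0 -> acc=126 shift=7
  byte[4]=0xCF cont=1 payload=0x4F=79: acc |= 79<<7 -> acc=10238 shift=14
  byte[5]=0x61 cont=0 payload=0x61=97: acc |= 97<<14 -> acc=1599486 shift=21 [end]
Varint 2: bytes[3:6] = FE CF 61 -> value 1599486 (3 byte(s))
  byte[6]=0xC2 cont=1 payload=0x42=66: acc |= 66<<0 -> acc=66 shift=7
  byte[7]=0xD4 cont=1 payload=0x54=84: acc |= 84<<7 -> acc=10818 shift=14
  byte[8]=0xA2 cont=1 payload=0x22=34: acc |= 34<<14 -> acc=567874 shift=21
  byte[9]=0x7A cont=0 payload=0x7A=122: acc |= 122<<21 -> acc=256420418 shift=28 [end]
Varint 3: bytes[6:10] = C2 D4 A2 7A -> value 256420418 (4 byte(s))
  byte[10]=0xBA cont=1 payload=0x3A=58: acc |= 58<<0 -> acc=58 shift=7
  byte[11]=0xBA cont=1 payload=0x3A=58: acc |= 58<<7 -> acc=7482 shift=14
  byte[12]=0x0A cont=0 payload=0x0A=10: acc |= 10<<14 -> acc=171322 shift=21 [end]
Varint 4: bytes[10:13] = BA BA 0A -> value 171322 (3 byte(s))
  byte[13]=0xEF cont=1 payload=0x6F=111: acc |= 111<<0 -> acc=111 shift=7
  byte[14]=0xB4 cont=1 payload=0x34=52: acc |= 52<<7 -> acc=6767 shift=14
  byte[15]=0x82 cont=1 payload=0x02=2: acc |= 2<<14 -> acc=39535 shift=21
  byte[16]=0x1B cont=0 payload=0x1B=27: acc |= 27<<21 -> acc=56662639 shift=28 [end]
Varint 5: bytes[13:17] = EF B4 82 1B -> value 56662639 (4 byte(s))
  byte[17]=0x8B cont=1 payload=0x0B=11: acc |= 11<<0 -> acc=11 shift=7
  byte[18]=0xB9 cont=1 payload=0x39=57: acc |= 57<<7 -> acc=7307 shift=14
  byte[19]=0xC9 cont=1 payload=0x49=73: acc |= 73<<14 -> acc=1203339 shift=21
  byte[20]=0x38 cont=0 payload=0x38=56: acc |= 56<<21 -> acc=118643851 shift=28 [end]
Varint 6: bytes[17:21] = 8B B9 C9 38 -> value 118643851 (4 byte(s))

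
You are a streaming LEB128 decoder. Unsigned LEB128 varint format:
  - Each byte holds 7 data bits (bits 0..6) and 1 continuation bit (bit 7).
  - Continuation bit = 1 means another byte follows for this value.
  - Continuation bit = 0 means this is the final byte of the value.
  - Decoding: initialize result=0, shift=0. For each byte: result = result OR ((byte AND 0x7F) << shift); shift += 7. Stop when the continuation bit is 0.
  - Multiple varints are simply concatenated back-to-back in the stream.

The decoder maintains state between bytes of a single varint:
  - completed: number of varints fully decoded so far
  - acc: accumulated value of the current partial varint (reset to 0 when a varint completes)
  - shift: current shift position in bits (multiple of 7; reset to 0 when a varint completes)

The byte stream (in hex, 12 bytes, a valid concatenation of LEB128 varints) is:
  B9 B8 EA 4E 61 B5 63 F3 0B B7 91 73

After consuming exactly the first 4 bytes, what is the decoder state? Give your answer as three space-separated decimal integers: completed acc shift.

Answer: 1 0 0

Derivation:
byte[0]=0xB9 cont=1 payload=0x39: acc |= 57<<0 -> completed=0 acc=57 shift=7
byte[1]=0xB8 cont=1 payload=0x38: acc |= 56<<7 -> completed=0 acc=7225 shift=14
byte[2]=0xEA cont=1 payload=0x6A: acc |= 106<<14 -> completed=0 acc=1743929 shift=21
byte[3]=0x4E cont=0 payload=0x4E: varint #1 complete (value=165321785); reset -> completed=1 acc=0 shift=0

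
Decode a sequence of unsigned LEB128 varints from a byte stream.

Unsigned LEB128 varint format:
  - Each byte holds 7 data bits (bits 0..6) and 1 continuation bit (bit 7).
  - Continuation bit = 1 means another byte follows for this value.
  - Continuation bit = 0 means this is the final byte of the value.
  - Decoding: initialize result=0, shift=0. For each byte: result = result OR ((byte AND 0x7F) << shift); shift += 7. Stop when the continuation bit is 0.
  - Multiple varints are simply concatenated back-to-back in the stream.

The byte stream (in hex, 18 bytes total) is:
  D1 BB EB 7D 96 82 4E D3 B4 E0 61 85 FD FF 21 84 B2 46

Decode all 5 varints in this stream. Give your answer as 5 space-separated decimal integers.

Answer: 263904721 1278230 205003347 71302789 1153284

Derivation:
  byte[0]=0xD1 cont=1 payload=0x51=81: acc |= 81<<0 -> acc=81 shift=7
  byte[1]=0xBB cont=1 payload=0x3B=59: acc |= 59<<7 -> acc=7633 shift=14
  byte[2]=0xEB cont=1 payload=0x6B=107: acc |= 107<<14 -> acc=1760721 shift=21
  byte[3]=0x7D cont=0 payload=0x7D=125: acc |= 125<<21 -> acc=263904721 shift=28 [end]
Varint 1: bytes[0:4] = D1 BB EB 7D -> value 263904721 (4 byte(s))
  byte[4]=0x96 cont=1 payload=0x16=22: acc |= 22<<0 -> acc=22 shift=7
  byte[5]=0x82 cont=1 payload=0x02=2: acc |= 2<<7 -> acc=278 shift=14
  byte[6]=0x4E cont=0 payload=0x4E=78: acc |= 78<<14 -> acc=1278230 shift=21 [end]
Varint 2: bytes[4:7] = 96 82 4E -> value 1278230 (3 byte(s))
  byte[7]=0xD3 cont=1 payload=0x53=83: acc |= 83<<0 -> acc=83 shift=7
  byte[8]=0xB4 cont=1 payload=0x34=52: acc |= 52<<7 -> acc=6739 shift=14
  byte[9]=0xE0 cont=1 payload=0x60=96: acc |= 96<<14 -> acc=1579603 shift=21
  byte[10]=0x61 cont=0 payload=0x61=97: acc |= 97<<21 -> acc=205003347 shift=28 [end]
Varint 3: bytes[7:11] = D3 B4 E0 61 -> value 205003347 (4 byte(s))
  byte[11]=0x85 cont=1 payload=0x05=5: acc |= 5<<0 -> acc=5 shift=7
  byte[12]=0xFD cont=1 payload=0x7D=125: acc |= 125<<7 -> acc=16005 shift=14
  byte[13]=0xFF cont=1 payload=0x7F=127: acc |= 127<<14 -> acc=2096773 shift=21
  byte[14]=0x21 cont=0 payload=0x21=33: acc |= 33<<21 -> acc=71302789 shift=28 [end]
Varint 4: bytes[11:15] = 85 FD FF 21 -> value 71302789 (4 byte(s))
  byte[15]=0x84 cont=1 payload=0x04=4: acc |= 4<<0 -> acc=4 shift=7
  byte[16]=0xB2 cont=1 payload=0x32=50: acc |= 50<<7 -> acc=6404 shift=14
  byte[17]=0x46 cont=0 payload=0x46=70: acc |= 70<<14 -> acc=1153284 shift=21 [end]
Varint 5: bytes[15:18] = 84 B2 46 -> value 1153284 (3 byte(s))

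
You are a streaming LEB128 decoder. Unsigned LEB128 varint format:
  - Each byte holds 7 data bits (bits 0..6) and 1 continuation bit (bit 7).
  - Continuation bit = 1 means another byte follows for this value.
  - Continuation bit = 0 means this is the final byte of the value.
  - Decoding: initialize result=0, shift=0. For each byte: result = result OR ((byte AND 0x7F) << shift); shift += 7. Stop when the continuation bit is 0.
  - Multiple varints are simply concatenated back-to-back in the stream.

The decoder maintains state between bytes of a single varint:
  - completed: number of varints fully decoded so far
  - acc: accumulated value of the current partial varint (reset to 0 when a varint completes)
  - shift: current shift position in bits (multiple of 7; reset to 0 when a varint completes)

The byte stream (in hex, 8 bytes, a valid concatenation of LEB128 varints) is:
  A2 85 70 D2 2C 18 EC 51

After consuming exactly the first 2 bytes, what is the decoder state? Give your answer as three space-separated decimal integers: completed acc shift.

Answer: 0 674 14

Derivation:
byte[0]=0xA2 cont=1 payload=0x22: acc |= 34<<0 -> completed=0 acc=34 shift=7
byte[1]=0x85 cont=1 payload=0x05: acc |= 5<<7 -> completed=0 acc=674 shift=14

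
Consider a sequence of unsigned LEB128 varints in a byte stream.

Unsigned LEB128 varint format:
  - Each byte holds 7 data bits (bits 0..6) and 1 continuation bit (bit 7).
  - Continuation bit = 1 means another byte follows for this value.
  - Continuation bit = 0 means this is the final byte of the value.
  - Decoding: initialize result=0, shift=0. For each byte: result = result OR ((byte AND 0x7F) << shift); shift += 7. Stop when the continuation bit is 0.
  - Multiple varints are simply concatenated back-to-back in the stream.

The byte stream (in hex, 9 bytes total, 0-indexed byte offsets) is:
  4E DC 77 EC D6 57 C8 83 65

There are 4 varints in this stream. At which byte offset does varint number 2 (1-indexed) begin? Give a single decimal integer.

  byte[0]=0x4E cont=0 payload=0x4E=78: acc |= 78<<0 -> acc=78 shift=7 [end]
Varint 1: bytes[0:1] = 4E -> value 78 (1 byte(s))
  byte[1]=0xDC cont=1 payload=0x5C=92: acc |= 92<<0 -> acc=92 shift=7
  byte[2]=0x77 cont=0 payload=0x77=119: acc |= 119<<7 -> acc=15324 shift=14 [end]
Varint 2: bytes[1:3] = DC 77 -> value 15324 (2 byte(s))
  byte[3]=0xEC cont=1 payload=0x6C=108: acc |= 108<<0 -> acc=108 shift=7
  byte[4]=0xD6 cont=1 payload=0x56=86: acc |= 86<<7 -> acc=11116 shift=14
  byte[5]=0x57 cont=0 payload=0x57=87: acc |= 87<<14 -> acc=1436524 shift=21 [end]
Varint 3: bytes[3:6] = EC D6 57 -> value 1436524 (3 byte(s))
  byte[6]=0xC8 cont=1 payload=0x48=72: acc |= 72<<0 -> acc=72 shift=7
  byte[7]=0x83 cont=1 payload=0x03=3: acc |= 3<<7 -> acc=456 shift=14
  byte[8]=0x65 cont=0 payload=0x65=101: acc |= 101<<14 -> acc=1655240 shift=21 [end]
Varint 4: bytes[6:9] = C8 83 65 -> value 1655240 (3 byte(s))

Answer: 1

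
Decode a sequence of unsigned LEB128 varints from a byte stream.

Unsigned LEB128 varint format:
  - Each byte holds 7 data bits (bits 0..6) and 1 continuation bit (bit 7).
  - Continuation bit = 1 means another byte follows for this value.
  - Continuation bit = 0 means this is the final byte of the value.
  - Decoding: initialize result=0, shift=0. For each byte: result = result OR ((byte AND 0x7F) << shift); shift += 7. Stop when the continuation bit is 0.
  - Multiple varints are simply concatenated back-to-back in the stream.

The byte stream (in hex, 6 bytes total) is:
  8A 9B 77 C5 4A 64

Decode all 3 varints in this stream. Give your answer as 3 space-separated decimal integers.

Answer: 1953162 9541 100

Derivation:
  byte[0]=0x8A cont=1 payload=0x0A=10: acc |= 10<<0 -> acc=10 shift=7
  byte[1]=0x9B cont=1 payload=0x1B=27: acc |= 27<<7 -> acc=3466 shift=14
  byte[2]=0x77 cont=0 payload=0x77=119: acc |= 119<<14 -> acc=1953162 shift=21 [end]
Varint 1: bytes[0:3] = 8A 9B 77 -> value 1953162 (3 byte(s))
  byte[3]=0xC5 cont=1 payload=0x45=69: acc |= 69<<0 -> acc=69 shift=7
  byte[4]=0x4A cont=0 payload=0x4A=74: acc |= 74<<7 -> acc=9541 shift=14 [end]
Varint 2: bytes[3:5] = C5 4A -> value 9541 (2 byte(s))
  byte[5]=0x64 cont=0 payload=0x64=100: acc |= 100<<0 -> acc=100 shift=7 [end]
Varint 3: bytes[5:6] = 64 -> value 100 (1 byte(s))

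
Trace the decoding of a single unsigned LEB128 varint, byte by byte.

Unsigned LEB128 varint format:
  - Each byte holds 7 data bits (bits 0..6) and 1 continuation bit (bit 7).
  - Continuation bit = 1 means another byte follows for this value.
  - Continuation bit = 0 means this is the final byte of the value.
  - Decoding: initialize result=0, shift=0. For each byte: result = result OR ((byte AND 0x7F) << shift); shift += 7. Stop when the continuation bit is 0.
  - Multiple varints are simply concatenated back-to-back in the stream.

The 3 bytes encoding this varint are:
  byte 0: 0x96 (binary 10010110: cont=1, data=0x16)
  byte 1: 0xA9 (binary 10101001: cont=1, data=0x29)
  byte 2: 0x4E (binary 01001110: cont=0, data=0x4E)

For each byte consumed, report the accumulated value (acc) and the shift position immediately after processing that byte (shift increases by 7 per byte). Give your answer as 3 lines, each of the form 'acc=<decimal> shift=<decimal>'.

byte 0=0x96: payload=0x16=22, contrib = 22<<0 = 22; acc -> 22, shift -> 7
byte 1=0xA9: payload=0x29=41, contrib = 41<<7 = 5248; acc -> 5270, shift -> 14
byte 2=0x4E: payload=0x4E=78, contrib = 78<<14 = 1277952; acc -> 1283222, shift -> 21

Answer: acc=22 shift=7
acc=5270 shift=14
acc=1283222 shift=21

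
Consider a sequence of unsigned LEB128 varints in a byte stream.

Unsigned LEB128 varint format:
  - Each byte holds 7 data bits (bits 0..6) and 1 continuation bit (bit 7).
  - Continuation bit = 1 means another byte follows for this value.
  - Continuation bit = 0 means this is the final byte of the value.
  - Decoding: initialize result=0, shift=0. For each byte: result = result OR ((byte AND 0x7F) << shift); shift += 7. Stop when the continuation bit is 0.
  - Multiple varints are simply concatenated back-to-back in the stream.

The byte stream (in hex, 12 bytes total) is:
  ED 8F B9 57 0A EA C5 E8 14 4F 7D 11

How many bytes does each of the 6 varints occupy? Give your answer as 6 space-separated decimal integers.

Answer: 4 1 4 1 1 1

Derivation:
  byte[0]=0xED cont=1 payload=0x6D=109: acc |= 109<<0 -> acc=109 shift=7
  byte[1]=0x8F cont=1 payload=0x0F=15: acc |= 15<<7 -> acc=2029 shift=14
  byte[2]=0xB9 cont=1 payload=0x39=57: acc |= 57<<14 -> acc=935917 shift=21
  byte[3]=0x57 cont=0 payload=0x57=87: acc |= 87<<21 -> acc=183388141 shift=28 [end]
Varint 1: bytes[0:4] = ED 8F B9 57 -> value 183388141 (4 byte(s))
  byte[4]=0x0A cont=0 payload=0x0A=10: acc |= 10<<0 -> acc=10 shift=7 [end]
Varint 2: bytes[4:5] = 0A -> value 10 (1 byte(s))
  byte[5]=0xEA cont=1 payload=0x6A=106: acc |= 106<<0 -> acc=106 shift=7
  byte[6]=0xC5 cont=1 payload=0x45=69: acc |= 69<<7 -> acc=8938 shift=14
  byte[7]=0xE8 cont=1 payload=0x68=104: acc |= 104<<14 -> acc=1712874 shift=21
  byte[8]=0x14 cont=0 payload=0x14=20: acc |= 20<<21 -> acc=43655914 shift=28 [end]
Varint 3: bytes[5:9] = EA C5 E8 14 -> value 43655914 (4 byte(s))
  byte[9]=0x4F cont=0 payload=0x4F=79: acc |= 79<<0 -> acc=79 shift=7 [end]
Varint 4: bytes[9:10] = 4F -> value 79 (1 byte(s))
  byte[10]=0x7D cont=0 payload=0x7D=125: acc |= 125<<0 -> acc=125 shift=7 [end]
Varint 5: bytes[10:11] = 7D -> value 125 (1 byte(s))
  byte[11]=0x11 cont=0 payload=0x11=17: acc |= 17<<0 -> acc=17 shift=7 [end]
Varint 6: bytes[11:12] = 11 -> value 17 (1 byte(s))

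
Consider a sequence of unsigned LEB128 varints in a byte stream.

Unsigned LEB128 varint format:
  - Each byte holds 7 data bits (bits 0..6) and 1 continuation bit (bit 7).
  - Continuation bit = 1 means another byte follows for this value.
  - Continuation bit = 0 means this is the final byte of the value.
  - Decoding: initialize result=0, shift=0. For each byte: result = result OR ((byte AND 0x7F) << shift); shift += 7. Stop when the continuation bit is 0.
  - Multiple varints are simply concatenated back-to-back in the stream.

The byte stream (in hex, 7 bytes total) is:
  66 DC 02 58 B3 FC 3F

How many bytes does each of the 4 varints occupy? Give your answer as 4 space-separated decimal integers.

  byte[0]=0x66 cont=0 payload=0x66=102: acc |= 102<<0 -> acc=102 shift=7 [end]
Varint 1: bytes[0:1] = 66 -> value 102 (1 byte(s))
  byte[1]=0xDC cont=1 payload=0x5C=92: acc |= 92<<0 -> acc=92 shift=7
  byte[2]=0x02 cont=0 payload=0x02=2: acc |= 2<<7 -> acc=348 shift=14 [end]
Varint 2: bytes[1:3] = DC 02 -> value 348 (2 byte(s))
  byte[3]=0x58 cont=0 payload=0x58=88: acc |= 88<<0 -> acc=88 shift=7 [end]
Varint 3: bytes[3:4] = 58 -> value 88 (1 byte(s))
  byte[4]=0xB3 cont=1 payload=0x33=51: acc |= 51<<0 -> acc=51 shift=7
  byte[5]=0xFC cont=1 payload=0x7C=124: acc |= 124<<7 -> acc=15923 shift=14
  byte[6]=0x3F cont=0 payload=0x3F=63: acc |= 63<<14 -> acc=1048115 shift=21 [end]
Varint 4: bytes[4:7] = B3 FC 3F -> value 1048115 (3 byte(s))

Answer: 1 2 1 3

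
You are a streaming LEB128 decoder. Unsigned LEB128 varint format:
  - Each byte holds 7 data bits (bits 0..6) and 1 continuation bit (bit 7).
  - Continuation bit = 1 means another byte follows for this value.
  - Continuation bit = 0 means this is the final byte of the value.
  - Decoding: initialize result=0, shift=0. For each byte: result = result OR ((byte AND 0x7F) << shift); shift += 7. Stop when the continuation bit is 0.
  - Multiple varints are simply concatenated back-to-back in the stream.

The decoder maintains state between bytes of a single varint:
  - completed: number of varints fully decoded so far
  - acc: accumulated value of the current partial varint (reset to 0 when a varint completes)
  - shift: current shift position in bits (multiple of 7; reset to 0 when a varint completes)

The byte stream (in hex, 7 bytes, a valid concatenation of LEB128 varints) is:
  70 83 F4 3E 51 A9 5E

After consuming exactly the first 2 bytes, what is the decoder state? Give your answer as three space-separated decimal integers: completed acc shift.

Answer: 1 3 7

Derivation:
byte[0]=0x70 cont=0 payload=0x70: varint #1 complete (value=112); reset -> completed=1 acc=0 shift=0
byte[1]=0x83 cont=1 payload=0x03: acc |= 3<<0 -> completed=1 acc=3 shift=7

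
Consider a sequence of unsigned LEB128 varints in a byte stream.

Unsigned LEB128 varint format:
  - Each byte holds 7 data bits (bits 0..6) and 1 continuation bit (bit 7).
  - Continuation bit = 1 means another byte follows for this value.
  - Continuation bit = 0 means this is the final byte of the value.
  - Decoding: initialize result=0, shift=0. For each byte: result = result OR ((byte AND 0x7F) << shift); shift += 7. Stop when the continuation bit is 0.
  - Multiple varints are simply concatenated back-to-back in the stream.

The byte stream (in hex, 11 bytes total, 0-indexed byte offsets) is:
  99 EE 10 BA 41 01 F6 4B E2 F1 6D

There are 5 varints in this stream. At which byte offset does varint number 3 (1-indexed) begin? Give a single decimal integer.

  byte[0]=0x99 cont=1 payload=0x19=25: acc |= 25<<0 -> acc=25 shift=7
  byte[1]=0xEE cont=1 payload=0x6E=110: acc |= 110<<7 -> acc=14105 shift=14
  byte[2]=0x10 cont=0 payload=0x10=16: acc |= 16<<14 -> acc=276249 shift=21 [end]
Varint 1: bytes[0:3] = 99 EE 10 -> value 276249 (3 byte(s))
  byte[3]=0xBA cont=1 payload=0x3A=58: acc |= 58<<0 -> acc=58 shift=7
  byte[4]=0x41 cont=0 payload=0x41=65: acc |= 65<<7 -> acc=8378 shift=14 [end]
Varint 2: bytes[3:5] = BA 41 -> value 8378 (2 byte(s))
  byte[5]=0x01 cont=0 payload=0x01=1: acc |= 1<<0 -> acc=1 shift=7 [end]
Varint 3: bytes[5:6] = 01 -> value 1 (1 byte(s))
  byte[6]=0xF6 cont=1 payload=0x76=118: acc |= 118<<0 -> acc=118 shift=7
  byte[7]=0x4B cont=0 payload=0x4B=75: acc |= 75<<7 -> acc=9718 shift=14 [end]
Varint 4: bytes[6:8] = F6 4B -> value 9718 (2 byte(s))
  byte[8]=0xE2 cont=1 payload=0x62=98: acc |= 98<<0 -> acc=98 shift=7
  byte[9]=0xF1 cont=1 payload=0x71=113: acc |= 113<<7 -> acc=14562 shift=14
  byte[10]=0x6D cont=0 payload=0x6D=109: acc |= 109<<14 -> acc=1800418 shift=21 [end]
Varint 5: bytes[8:11] = E2 F1 6D -> value 1800418 (3 byte(s))

Answer: 5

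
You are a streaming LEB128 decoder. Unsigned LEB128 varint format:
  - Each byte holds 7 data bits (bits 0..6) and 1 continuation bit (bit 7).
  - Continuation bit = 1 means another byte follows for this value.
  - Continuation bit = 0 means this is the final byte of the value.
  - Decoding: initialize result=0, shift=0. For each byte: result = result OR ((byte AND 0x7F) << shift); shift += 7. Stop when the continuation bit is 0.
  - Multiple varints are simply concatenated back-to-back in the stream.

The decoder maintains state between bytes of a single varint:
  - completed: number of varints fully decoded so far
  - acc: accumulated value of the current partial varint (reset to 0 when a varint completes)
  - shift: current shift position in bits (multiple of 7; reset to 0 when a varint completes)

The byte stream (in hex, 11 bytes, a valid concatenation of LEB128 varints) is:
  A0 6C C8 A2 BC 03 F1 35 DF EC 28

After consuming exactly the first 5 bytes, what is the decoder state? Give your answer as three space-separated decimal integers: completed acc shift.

byte[0]=0xA0 cont=1 payload=0x20: acc |= 32<<0 -> completed=0 acc=32 shift=7
byte[1]=0x6C cont=0 payload=0x6C: varint #1 complete (value=13856); reset -> completed=1 acc=0 shift=0
byte[2]=0xC8 cont=1 payload=0x48: acc |= 72<<0 -> completed=1 acc=72 shift=7
byte[3]=0xA2 cont=1 payload=0x22: acc |= 34<<7 -> completed=1 acc=4424 shift=14
byte[4]=0xBC cont=1 payload=0x3C: acc |= 60<<14 -> completed=1 acc=987464 shift=21

Answer: 1 987464 21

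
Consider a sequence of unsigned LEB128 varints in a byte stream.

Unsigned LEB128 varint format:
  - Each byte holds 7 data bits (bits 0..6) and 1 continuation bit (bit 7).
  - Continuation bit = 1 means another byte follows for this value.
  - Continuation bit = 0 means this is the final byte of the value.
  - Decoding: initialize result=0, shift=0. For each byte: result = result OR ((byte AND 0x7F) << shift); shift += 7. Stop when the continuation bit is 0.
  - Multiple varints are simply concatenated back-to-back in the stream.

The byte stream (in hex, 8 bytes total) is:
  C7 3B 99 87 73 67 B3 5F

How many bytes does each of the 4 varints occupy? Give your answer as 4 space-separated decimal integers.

  byte[0]=0xC7 cont=1 payload=0x47=71: acc |= 71<<0 -> acc=71 shift=7
  byte[1]=0x3B cont=0 payload=0x3B=59: acc |= 59<<7 -> acc=7623 shift=14 [end]
Varint 1: bytes[0:2] = C7 3B -> value 7623 (2 byte(s))
  byte[2]=0x99 cont=1 payload=0x19=25: acc |= 25<<0 -> acc=25 shift=7
  byte[3]=0x87 cont=1 payload=0x07=7: acc |= 7<<7 -> acc=921 shift=14
  byte[4]=0x73 cont=0 payload=0x73=115: acc |= 115<<14 -> acc=1885081 shift=21 [end]
Varint 2: bytes[2:5] = 99 87 73 -> value 1885081 (3 byte(s))
  byte[5]=0x67 cont=0 payload=0x67=103: acc |= 103<<0 -> acc=103 shift=7 [end]
Varint 3: bytes[5:6] = 67 -> value 103 (1 byte(s))
  byte[6]=0xB3 cont=1 payload=0x33=51: acc |= 51<<0 -> acc=51 shift=7
  byte[7]=0x5F cont=0 payload=0x5F=95: acc |= 95<<7 -> acc=12211 shift=14 [end]
Varint 4: bytes[6:8] = B3 5F -> value 12211 (2 byte(s))

Answer: 2 3 1 2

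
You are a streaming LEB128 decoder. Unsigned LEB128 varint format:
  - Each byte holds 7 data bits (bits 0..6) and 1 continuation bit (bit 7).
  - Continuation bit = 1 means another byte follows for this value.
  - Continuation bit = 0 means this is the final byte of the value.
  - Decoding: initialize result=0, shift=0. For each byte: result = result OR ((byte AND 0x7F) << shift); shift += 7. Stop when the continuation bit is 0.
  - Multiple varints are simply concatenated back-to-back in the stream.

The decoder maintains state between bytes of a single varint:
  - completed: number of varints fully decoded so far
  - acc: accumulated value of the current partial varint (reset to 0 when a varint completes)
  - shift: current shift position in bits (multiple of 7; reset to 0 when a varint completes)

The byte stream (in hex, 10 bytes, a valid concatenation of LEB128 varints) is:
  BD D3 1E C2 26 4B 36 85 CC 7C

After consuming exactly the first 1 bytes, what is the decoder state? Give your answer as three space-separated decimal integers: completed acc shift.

Answer: 0 61 7

Derivation:
byte[0]=0xBD cont=1 payload=0x3D: acc |= 61<<0 -> completed=0 acc=61 shift=7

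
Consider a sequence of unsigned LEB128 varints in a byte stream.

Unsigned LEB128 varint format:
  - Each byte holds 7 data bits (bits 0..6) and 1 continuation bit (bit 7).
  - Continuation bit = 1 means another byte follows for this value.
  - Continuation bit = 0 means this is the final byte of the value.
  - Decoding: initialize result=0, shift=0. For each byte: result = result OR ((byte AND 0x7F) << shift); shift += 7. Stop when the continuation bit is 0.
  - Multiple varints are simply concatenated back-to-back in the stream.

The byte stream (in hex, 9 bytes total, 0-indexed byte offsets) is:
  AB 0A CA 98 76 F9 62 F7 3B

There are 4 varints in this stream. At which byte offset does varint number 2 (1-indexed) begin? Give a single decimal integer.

Answer: 2

Derivation:
  byte[0]=0xAB cont=1 payload=0x2B=43: acc |= 43<<0 -> acc=43 shift=7
  byte[1]=0x0A cont=0 payload=0x0A=10: acc |= 10<<7 -> acc=1323 shift=14 [end]
Varint 1: bytes[0:2] = AB 0A -> value 1323 (2 byte(s))
  byte[2]=0xCA cont=1 payload=0x4A=74: acc |= 74<<0 -> acc=74 shift=7
  byte[3]=0x98 cont=1 payload=0x18=24: acc |= 24<<7 -> acc=3146 shift=14
  byte[4]=0x76 cont=0 payload=0x76=118: acc |= 118<<14 -> acc=1936458 shift=21 [end]
Varint 2: bytes[2:5] = CA 98 76 -> value 1936458 (3 byte(s))
  byte[5]=0xF9 cont=1 payload=0x79=121: acc |= 121<<0 -> acc=121 shift=7
  byte[6]=0x62 cont=0 payload=0x62=98: acc |= 98<<7 -> acc=12665 shift=14 [end]
Varint 3: bytes[5:7] = F9 62 -> value 12665 (2 byte(s))
  byte[7]=0xF7 cont=1 payload=0x77=119: acc |= 119<<0 -> acc=119 shift=7
  byte[8]=0x3B cont=0 payload=0x3B=59: acc |= 59<<7 -> acc=7671 shift=14 [end]
Varint 4: bytes[7:9] = F7 3B -> value 7671 (2 byte(s))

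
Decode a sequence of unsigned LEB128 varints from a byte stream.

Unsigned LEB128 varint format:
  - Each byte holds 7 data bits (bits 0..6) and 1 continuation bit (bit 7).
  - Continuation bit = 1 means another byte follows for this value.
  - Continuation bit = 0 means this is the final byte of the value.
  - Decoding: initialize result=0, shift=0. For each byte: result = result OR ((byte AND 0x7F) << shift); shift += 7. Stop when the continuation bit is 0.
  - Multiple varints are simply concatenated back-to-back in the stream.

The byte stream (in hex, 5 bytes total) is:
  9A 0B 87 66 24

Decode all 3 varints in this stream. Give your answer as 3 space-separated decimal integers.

  byte[0]=0x9A cont=1 payload=0x1A=26: acc |= 26<<0 -> acc=26 shift=7
  byte[1]=0x0B cont=0 payload=0x0B=11: acc |= 11<<7 -> acc=1434 shift=14 [end]
Varint 1: bytes[0:2] = 9A 0B -> value 1434 (2 byte(s))
  byte[2]=0x87 cont=1 payload=0x07=7: acc |= 7<<0 -> acc=7 shift=7
  byte[3]=0x66 cont=0 payload=0x66=102: acc |= 102<<7 -> acc=13063 shift=14 [end]
Varint 2: bytes[2:4] = 87 66 -> value 13063 (2 byte(s))
  byte[4]=0x24 cont=0 payload=0x24=36: acc |= 36<<0 -> acc=36 shift=7 [end]
Varint 3: bytes[4:5] = 24 -> value 36 (1 byte(s))

Answer: 1434 13063 36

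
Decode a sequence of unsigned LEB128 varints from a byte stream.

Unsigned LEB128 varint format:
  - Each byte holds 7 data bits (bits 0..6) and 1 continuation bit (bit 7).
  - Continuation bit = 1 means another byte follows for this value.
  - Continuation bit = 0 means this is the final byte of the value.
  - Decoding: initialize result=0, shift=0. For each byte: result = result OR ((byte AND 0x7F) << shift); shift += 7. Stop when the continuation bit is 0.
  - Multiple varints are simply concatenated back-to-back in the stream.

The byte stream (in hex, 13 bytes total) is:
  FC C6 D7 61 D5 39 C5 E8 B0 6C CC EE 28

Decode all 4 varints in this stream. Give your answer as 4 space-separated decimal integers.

Answer: 204858236 7381 227292229 669516

Derivation:
  byte[0]=0xFC cont=1 payload=0x7C=124: acc |= 124<<0 -> acc=124 shift=7
  byte[1]=0xC6 cont=1 payload=0x46=70: acc |= 70<<7 -> acc=9084 shift=14
  byte[2]=0xD7 cont=1 payload=0x57=87: acc |= 87<<14 -> acc=1434492 shift=21
  byte[3]=0x61 cont=0 payload=0x61=97: acc |= 97<<21 -> acc=204858236 shift=28 [end]
Varint 1: bytes[0:4] = FC C6 D7 61 -> value 204858236 (4 byte(s))
  byte[4]=0xD5 cont=1 payload=0x55=85: acc |= 85<<0 -> acc=85 shift=7
  byte[5]=0x39 cont=0 payload=0x39=57: acc |= 57<<7 -> acc=7381 shift=14 [end]
Varint 2: bytes[4:6] = D5 39 -> value 7381 (2 byte(s))
  byte[6]=0xC5 cont=1 payload=0x45=69: acc |= 69<<0 -> acc=69 shift=7
  byte[7]=0xE8 cont=1 payload=0x68=104: acc |= 104<<7 -> acc=13381 shift=14
  byte[8]=0xB0 cont=1 payload=0x30=48: acc |= 48<<14 -> acc=799813 shift=21
  byte[9]=0x6C cont=0 payload=0x6C=108: acc |= 108<<21 -> acc=227292229 shift=28 [end]
Varint 3: bytes[6:10] = C5 E8 B0 6C -> value 227292229 (4 byte(s))
  byte[10]=0xCC cont=1 payload=0x4C=76: acc |= 76<<0 -> acc=76 shift=7
  byte[11]=0xEE cont=1 payload=0x6E=110: acc |= 110<<7 -> acc=14156 shift=14
  byte[12]=0x28 cont=0 payload=0x28=40: acc |= 40<<14 -> acc=669516 shift=21 [end]
Varint 4: bytes[10:13] = CC EE 28 -> value 669516 (3 byte(s))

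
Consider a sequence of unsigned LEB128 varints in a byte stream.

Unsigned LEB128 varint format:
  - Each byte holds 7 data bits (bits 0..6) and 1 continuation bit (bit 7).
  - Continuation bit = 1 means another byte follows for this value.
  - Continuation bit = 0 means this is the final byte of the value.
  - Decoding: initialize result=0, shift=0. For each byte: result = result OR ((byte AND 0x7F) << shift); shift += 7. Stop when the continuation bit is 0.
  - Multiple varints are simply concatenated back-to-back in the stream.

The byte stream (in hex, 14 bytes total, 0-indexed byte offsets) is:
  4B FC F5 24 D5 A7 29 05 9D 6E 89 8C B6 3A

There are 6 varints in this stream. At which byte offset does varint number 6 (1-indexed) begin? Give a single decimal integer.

Answer: 10

Derivation:
  byte[0]=0x4B cont=0 payload=0x4B=75: acc |= 75<<0 -> acc=75 shift=7 [end]
Varint 1: bytes[0:1] = 4B -> value 75 (1 byte(s))
  byte[1]=0xFC cont=1 payload=0x7C=124: acc |= 124<<0 -> acc=124 shift=7
  byte[2]=0xF5 cont=1 payload=0x75=117: acc |= 117<<7 -> acc=15100 shift=14
  byte[3]=0x24 cont=0 payload=0x24=36: acc |= 36<<14 -> acc=604924 shift=21 [end]
Varint 2: bytes[1:4] = FC F5 24 -> value 604924 (3 byte(s))
  byte[4]=0xD5 cont=1 payload=0x55=85: acc |= 85<<0 -> acc=85 shift=7
  byte[5]=0xA7 cont=1 payload=0x27=39: acc |= 39<<7 -> acc=5077 shift=14
  byte[6]=0x29 cont=0 payload=0x29=41: acc |= 41<<14 -> acc=676821 shift=21 [end]
Varint 3: bytes[4:7] = D5 A7 29 -> value 676821 (3 byte(s))
  byte[7]=0x05 cont=0 payload=0x05=5: acc |= 5<<0 -> acc=5 shift=7 [end]
Varint 4: bytes[7:8] = 05 -> value 5 (1 byte(s))
  byte[8]=0x9D cont=1 payload=0x1D=29: acc |= 29<<0 -> acc=29 shift=7
  byte[9]=0x6E cont=0 payload=0x6E=110: acc |= 110<<7 -> acc=14109 shift=14 [end]
Varint 5: bytes[8:10] = 9D 6E -> value 14109 (2 byte(s))
  byte[10]=0x89 cont=1 payload=0x09=9: acc |= 9<<0 -> acc=9 shift=7
  byte[11]=0x8C cont=1 payload=0x0C=12: acc |= 12<<7 -> acc=1545 shift=14
  byte[12]=0xB6 cont=1 payload=0x36=54: acc |= 54<<14 -> acc=886281 shift=21
  byte[13]=0x3A cont=0 payload=0x3A=58: acc |= 58<<21 -> acc=122521097 shift=28 [end]
Varint 6: bytes[10:14] = 89 8C B6 3A -> value 122521097 (4 byte(s))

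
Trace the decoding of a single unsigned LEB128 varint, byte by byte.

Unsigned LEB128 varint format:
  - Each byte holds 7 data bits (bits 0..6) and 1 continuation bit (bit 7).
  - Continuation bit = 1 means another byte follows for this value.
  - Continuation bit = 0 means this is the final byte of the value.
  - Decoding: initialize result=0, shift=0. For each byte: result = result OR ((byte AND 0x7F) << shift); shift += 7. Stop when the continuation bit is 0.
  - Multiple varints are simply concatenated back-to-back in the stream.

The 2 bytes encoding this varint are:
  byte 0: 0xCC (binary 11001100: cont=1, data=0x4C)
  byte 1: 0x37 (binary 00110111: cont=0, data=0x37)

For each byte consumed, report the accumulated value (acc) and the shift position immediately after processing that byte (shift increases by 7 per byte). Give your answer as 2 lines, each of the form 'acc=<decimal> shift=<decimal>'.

Answer: acc=76 shift=7
acc=7116 shift=14

Derivation:
byte 0=0xCC: payload=0x4C=76, contrib = 76<<0 = 76; acc -> 76, shift -> 7
byte 1=0x37: payload=0x37=55, contrib = 55<<7 = 7040; acc -> 7116, shift -> 14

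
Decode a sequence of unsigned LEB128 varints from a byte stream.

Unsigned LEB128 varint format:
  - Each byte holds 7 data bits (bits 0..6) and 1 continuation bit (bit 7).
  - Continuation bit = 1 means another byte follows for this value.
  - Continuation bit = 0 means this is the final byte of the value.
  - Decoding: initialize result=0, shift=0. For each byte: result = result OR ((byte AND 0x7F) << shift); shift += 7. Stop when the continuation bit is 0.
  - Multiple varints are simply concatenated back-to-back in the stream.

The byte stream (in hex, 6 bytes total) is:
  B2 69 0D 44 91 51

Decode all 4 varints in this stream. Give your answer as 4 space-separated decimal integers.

  byte[0]=0xB2 cont=1 payload=0x32=50: acc |= 50<<0 -> acc=50 shift=7
  byte[1]=0x69 cont=0 payload=0x69=105: acc |= 105<<7 -> acc=13490 shift=14 [end]
Varint 1: bytes[0:2] = B2 69 -> value 13490 (2 byte(s))
  byte[2]=0x0D cont=0 payload=0x0D=13: acc |= 13<<0 -> acc=13 shift=7 [end]
Varint 2: bytes[2:3] = 0D -> value 13 (1 byte(s))
  byte[3]=0x44 cont=0 payload=0x44=68: acc |= 68<<0 -> acc=68 shift=7 [end]
Varint 3: bytes[3:4] = 44 -> value 68 (1 byte(s))
  byte[4]=0x91 cont=1 payload=0x11=17: acc |= 17<<0 -> acc=17 shift=7
  byte[5]=0x51 cont=0 payload=0x51=81: acc |= 81<<7 -> acc=10385 shift=14 [end]
Varint 4: bytes[4:6] = 91 51 -> value 10385 (2 byte(s))

Answer: 13490 13 68 10385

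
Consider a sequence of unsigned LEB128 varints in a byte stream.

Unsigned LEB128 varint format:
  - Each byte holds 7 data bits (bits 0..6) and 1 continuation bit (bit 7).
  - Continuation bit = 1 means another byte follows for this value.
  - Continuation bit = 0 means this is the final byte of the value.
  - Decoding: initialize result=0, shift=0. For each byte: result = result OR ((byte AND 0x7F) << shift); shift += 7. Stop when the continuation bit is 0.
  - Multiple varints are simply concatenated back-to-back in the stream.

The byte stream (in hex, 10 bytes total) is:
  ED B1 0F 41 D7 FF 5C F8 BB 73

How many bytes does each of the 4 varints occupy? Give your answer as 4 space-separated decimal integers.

Answer: 3 1 3 3

Derivation:
  byte[0]=0xED cont=1 payload=0x6D=109: acc |= 109<<0 -> acc=109 shift=7
  byte[1]=0xB1 cont=1 payload=0x31=49: acc |= 49<<7 -> acc=6381 shift=14
  byte[2]=0x0F cont=0 payload=0x0F=15: acc |= 15<<14 -> acc=252141 shift=21 [end]
Varint 1: bytes[0:3] = ED B1 0F -> value 252141 (3 byte(s))
  byte[3]=0x41 cont=0 payload=0x41=65: acc |= 65<<0 -> acc=65 shift=7 [end]
Varint 2: bytes[3:4] = 41 -> value 65 (1 byte(s))
  byte[4]=0xD7 cont=1 payload=0x57=87: acc |= 87<<0 -> acc=87 shift=7
  byte[5]=0xFF cont=1 payload=0x7F=127: acc |= 127<<7 -> acc=16343 shift=14
  byte[6]=0x5C cont=0 payload=0x5C=92: acc |= 92<<14 -> acc=1523671 shift=21 [end]
Varint 3: bytes[4:7] = D7 FF 5C -> value 1523671 (3 byte(s))
  byte[7]=0xF8 cont=1 payload=0x78=120: acc |= 120<<0 -> acc=120 shift=7
  byte[8]=0xBB cont=1 payload=0x3B=59: acc |= 59<<7 -> acc=7672 shift=14
  byte[9]=0x73 cont=0 payload=0x73=115: acc |= 115<<14 -> acc=1891832 shift=21 [end]
Varint 4: bytes[7:10] = F8 BB 73 -> value 1891832 (3 byte(s))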